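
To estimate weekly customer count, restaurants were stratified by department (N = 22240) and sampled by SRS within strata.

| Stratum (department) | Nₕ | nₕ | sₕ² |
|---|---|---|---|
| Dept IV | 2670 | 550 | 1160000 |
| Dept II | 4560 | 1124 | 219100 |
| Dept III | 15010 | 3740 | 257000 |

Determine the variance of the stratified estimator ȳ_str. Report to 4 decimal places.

53.8128

Var(ȳ_str) = Σₕ Wₕ²(1 − fₕ)sₕ²/nₕ with Wₕ = Nₕ/N, N = 22240.
Dept IV: Wₕ = 0.12005396; term = 0.12005396²·(1 − 0.20599251)·1160000/550 = 24.13642.
Dept II: Wₕ = 0.20503597; term = 0.20503597²·(1 − 0.24649123)·219100/1124 = 6.1748228.
Dept III: Wₕ = 0.67491007; term = 0.67491007²·(1 − 0.24916722)·257000/3740 = 23.501553.
Sum = 53.812796.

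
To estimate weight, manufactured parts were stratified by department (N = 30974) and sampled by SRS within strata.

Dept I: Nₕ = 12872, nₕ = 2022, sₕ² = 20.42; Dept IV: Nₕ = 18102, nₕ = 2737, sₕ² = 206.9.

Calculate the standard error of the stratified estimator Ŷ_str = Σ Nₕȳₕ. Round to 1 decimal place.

Var(Ŷ_str) = Σₕ Nₕ²(1 − fₕ)sₕ²/nₕ.
Dept I: 12872²·(1 − 2022/12872)·20.42/2022 = 1.4104262 × 10^6.
Dept IV: 18102²·(1 − 2737/18102)·206.9/2737 = 2.1025427 × 10^7.
Sum = 2.2435853 × 10^7.
SE = √(2.2435853 × 10^7) = 4736.6.

4736.6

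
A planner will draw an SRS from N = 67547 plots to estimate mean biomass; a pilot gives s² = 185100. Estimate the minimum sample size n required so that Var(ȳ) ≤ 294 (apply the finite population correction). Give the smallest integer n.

624

Without fpc, n₀ = s²/D = 185100/294 = 629.5918.
With fpc, (1 − n/N)·s²/n ≤ D requires n ≥ n₀/(1 + n₀/N) = 629.5918/(1 + 629.5918/67547) = 623.7777.
Rounding up, n = 624.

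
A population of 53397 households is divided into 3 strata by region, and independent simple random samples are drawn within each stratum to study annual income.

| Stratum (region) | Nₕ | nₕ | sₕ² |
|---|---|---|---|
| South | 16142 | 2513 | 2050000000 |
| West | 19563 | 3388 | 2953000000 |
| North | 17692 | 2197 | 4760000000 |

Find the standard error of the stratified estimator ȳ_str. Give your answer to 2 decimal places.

606.62

Var(ȳ_str) = Σₕ Wₕ²(1 − fₕ)sₕ²/nₕ with Wₕ = Nₕ/N, N = 53397.
South: Wₕ = 0.30230163; term = 0.30230163²·(1 − 0.15568083)·2050000000/2513 = 62943.225.
West: Wₕ = 0.36636890; term = 0.36636890²·(1 − 0.17318407)·2953000000/3388 = 96731.088.
North: Wₕ = 0.33132948; term = 0.33132948²·(1 − 0.12418042)·4760000000/2197 = 208310.75.
Sum = 367985.06.
SE = √(367985.06) = 606.62.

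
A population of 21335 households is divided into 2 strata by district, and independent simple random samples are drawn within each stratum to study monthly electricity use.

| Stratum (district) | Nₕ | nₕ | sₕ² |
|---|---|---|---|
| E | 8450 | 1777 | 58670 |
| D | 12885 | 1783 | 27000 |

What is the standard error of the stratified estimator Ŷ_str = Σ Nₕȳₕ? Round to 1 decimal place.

Var(Ŷ_str) = Σₕ Nₕ²(1 − fₕ)sₕ²/nₕ.
E: 8450²·(1 − 1777/8450)·58670/1777 = 1.8616863 × 10^9.
D: 12885²·(1 − 1783/12885)·27000/1783 = 2.1661976 × 10^9.
Sum = 4.0278839 × 10^9.
SE = √(4.0278839 × 10^9) = 63465.6.

63465.6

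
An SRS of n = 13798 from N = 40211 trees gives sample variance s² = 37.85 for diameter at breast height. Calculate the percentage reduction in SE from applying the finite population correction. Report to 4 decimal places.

f = n/N = 13798/40211 = 0.34313994.
SE_no-fpc = √(s²/n) = 0.052375101; SE_fpc = √((1−f)s²/n) = 0.042448398.
Ratio = √(1−f) = 0.81046904. Reduction = 100·(1 − 0.81046904) = 18.9531%.

18.9531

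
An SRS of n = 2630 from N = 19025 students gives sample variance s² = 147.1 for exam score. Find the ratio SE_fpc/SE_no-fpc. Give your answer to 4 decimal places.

0.9283

f = n/N = 2630/19025 = 0.13823916.
SE_no-fpc = √(s²/n) = 0.23649854; SE_fpc = √((1−f)s²/n) = 0.21954414.
Ratio = √(1−f) = 0.92831075.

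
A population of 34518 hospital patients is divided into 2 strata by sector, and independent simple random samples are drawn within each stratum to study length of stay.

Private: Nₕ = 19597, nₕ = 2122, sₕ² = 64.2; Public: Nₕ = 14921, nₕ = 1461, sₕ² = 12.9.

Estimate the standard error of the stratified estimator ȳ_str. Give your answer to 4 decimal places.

Var(ȳ_str) = Σₕ Wₕ²(1 − fₕ)sₕ²/nₕ with Wₕ = Nₕ/N, N = 34518.
Private: Wₕ = 0.56773278; term = 0.56773278²·(1 − 0.10828188)·64.2/2122 = 0.0086957126.
Public: Wₕ = 0.43226722; term = 0.43226722²·(1 − 0.09791569)·12.9/1461 = 0.0014883026.
Sum = 0.010184015.
SE = √(0.010184015) = 0.1009.

0.1009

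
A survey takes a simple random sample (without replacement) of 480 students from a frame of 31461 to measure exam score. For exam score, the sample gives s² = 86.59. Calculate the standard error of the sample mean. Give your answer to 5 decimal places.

Under SRS without replacement, Var(ȳ) = (1 − f)·s²/n with f = n/N = 480/31461 = 0.01525698.
Var(ȳ) = (1 − 0.01525698)·86.59/480 = 0.98474302·0.18039583 = 0.17764354.
SE(ȳ) = √(0.17764354) = 0.42148.

0.42148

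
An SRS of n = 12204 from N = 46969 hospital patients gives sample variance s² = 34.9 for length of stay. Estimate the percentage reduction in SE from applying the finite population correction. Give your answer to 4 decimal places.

f = n/N = 12204/46969 = 0.25983095.
SE_no-fpc = √(s²/n) = 0.053476332; SE_fpc = √((1−f)s²/n) = 0.046007335.
Ratio = √(1−f) = 0.86033078. Reduction = 100·(1 − 0.86033078) = 13.9669%.

13.9669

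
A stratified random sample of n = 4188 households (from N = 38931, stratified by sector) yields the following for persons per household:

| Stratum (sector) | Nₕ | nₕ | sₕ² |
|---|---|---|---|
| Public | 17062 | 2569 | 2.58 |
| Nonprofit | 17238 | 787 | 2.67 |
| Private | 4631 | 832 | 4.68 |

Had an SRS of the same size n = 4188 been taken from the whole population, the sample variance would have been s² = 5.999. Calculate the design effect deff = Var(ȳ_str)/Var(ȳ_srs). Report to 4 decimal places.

Var(ȳ_str) = Σ Wₕ²(1−fₕ)sₕ²/nₕ with Wₕ = Nₕ/38931:
  Public: (17062/38931)²·(1−2569/17062)·2.58/2569 = 1.6385236 × 10^-4
  Nonprofit: (17238/38931)²·(1−787/17238)·2.67/787 = 6.3478198 × 10^-4
  Private: (4631/38931)²·(1−832/4631)·4.68/832 = 6.5294332 × 10^-5
  → Var(ȳ_str) = 8.6392867 × 10^-4.
Var(ȳ_srs) = (1 − 4188/38931)·5.999/4188 = 0.0012783328.
deff = (8.6392867 × 10^-4) / 0.0012783328 = 0.6758.

0.6758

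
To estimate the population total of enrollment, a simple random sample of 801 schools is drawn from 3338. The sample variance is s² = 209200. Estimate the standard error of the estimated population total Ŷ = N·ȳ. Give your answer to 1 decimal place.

47029.2

Var(Ŷ) = N²·Var(ȳ) = N²·(1 − n/N)·s²/n.
f = 801/3338 = 0.23996405; Var(ȳ) = 0.76003595·209200/801 = 198.50127.
Var(Ŷ) = 3338² · 198.50127 = 2.2117496 × 10^9.
SE(Ŷ) = √(2.2117496 × 10^9) = 47029.2.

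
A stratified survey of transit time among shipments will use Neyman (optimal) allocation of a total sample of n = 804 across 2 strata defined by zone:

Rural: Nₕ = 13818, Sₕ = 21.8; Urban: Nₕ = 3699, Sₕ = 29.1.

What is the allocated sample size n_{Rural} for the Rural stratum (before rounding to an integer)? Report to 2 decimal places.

Neyman allocation: nₕ = n·NₕSₕ / Σⱼ NⱼSⱼ.
Σ NⱼSⱼ = 13818·21.8 + 3699·29.1 = 408873.3.
n_{Rural} = 804·13818·21.8 / 408873.3 = 592.34.

592.34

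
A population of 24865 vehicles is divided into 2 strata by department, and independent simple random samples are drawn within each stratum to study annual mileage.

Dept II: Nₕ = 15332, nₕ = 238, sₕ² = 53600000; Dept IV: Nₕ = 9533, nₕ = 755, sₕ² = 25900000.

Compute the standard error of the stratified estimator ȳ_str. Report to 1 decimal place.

298.2

Var(ȳ_str) = Σₕ Wₕ²(1 − fₕ)sₕ²/nₕ with Wₕ = Nₕ/N, N = 24865.
Dept II: Wₕ = 0.61660969; term = 0.61660969²·(1 − 0.01552309)·53600000/238 = 84297.377.
Dept IV: Wₕ = 0.38339031; term = 0.38339031²·(1 − 0.07919857)·25900000/755 = 4643.0254.
Sum = 88940.402.
SE = √(88940.402) = 298.2.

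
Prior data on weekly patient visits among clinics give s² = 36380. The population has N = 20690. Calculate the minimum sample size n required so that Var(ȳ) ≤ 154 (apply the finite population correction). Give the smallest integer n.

Without fpc, n₀ = s²/D = 36380/154 = 236.2338.
With fpc, (1 − n/N)·s²/n ≤ D requires n ≥ n₀/(1 + n₀/N) = 236.2338/(1 + 236.2338/20690) = 233.5670.
Rounding up, n = 234.

234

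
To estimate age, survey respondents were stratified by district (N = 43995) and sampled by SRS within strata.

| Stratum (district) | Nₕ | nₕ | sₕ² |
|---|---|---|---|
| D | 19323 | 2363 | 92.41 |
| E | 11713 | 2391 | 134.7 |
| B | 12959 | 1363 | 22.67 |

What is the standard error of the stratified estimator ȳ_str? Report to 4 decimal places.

0.1053

Var(ȳ_str) = Σₕ Wₕ²(1 − fₕ)sₕ²/nₕ with Wₕ = Nₕ/N, N = 43995.
D: Wₕ = 0.43920900; term = 0.43920900²·(1 − 0.12228950)·92.41/2363 = 0.0066213875.
E: Wₕ = 0.26623480; term = 0.26623480²·(1 − 0.20413216)·134.7/2391 = 0.0031780346.
B: Wₕ = 0.29455620; term = 0.29455620²·(1 − 0.10517787)·22.67/1363 = 0.0012913047.
Sum = 0.011090727.
SE = √(0.011090727) = 0.1053.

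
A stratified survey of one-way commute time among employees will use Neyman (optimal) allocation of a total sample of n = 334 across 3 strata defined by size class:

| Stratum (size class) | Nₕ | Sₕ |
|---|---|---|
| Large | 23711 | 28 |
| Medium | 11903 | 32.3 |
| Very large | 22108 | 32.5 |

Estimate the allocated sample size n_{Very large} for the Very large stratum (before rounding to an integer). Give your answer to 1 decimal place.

Neyman allocation: nₕ = n·NₕSₕ / Σⱼ NⱼSⱼ.
Σ NⱼSⱼ = 23711·28 + 11903·32.3 + 22108·32.5 = 1.7668849 × 10^6.
n_{Very large} = 334·22108·32.5 / (1.7668849 × 10^6) = 135.8.

135.8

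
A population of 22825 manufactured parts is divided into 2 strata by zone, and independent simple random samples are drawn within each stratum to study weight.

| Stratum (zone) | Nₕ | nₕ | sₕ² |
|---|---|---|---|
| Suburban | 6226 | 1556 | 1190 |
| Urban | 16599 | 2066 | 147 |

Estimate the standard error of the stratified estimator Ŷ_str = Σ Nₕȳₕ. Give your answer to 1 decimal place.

Var(Ŷ_str) = Σₕ Nₕ²(1 − fₕ)sₕ²/nₕ.
Suburban: 6226²·(1 − 1556/6226)·1190/1556 = 2.2236343 × 10^7.
Urban: 16599²·(1 − 2066/16599)·147/2066 = 1.7164226 × 10^7.
Sum = 3.9400569 × 10^7.
SE = √(3.9400569 × 10^7) = 6277.0.

6277.0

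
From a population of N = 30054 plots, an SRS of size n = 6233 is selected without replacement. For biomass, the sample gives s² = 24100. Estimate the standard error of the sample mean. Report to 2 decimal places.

Under SRS without replacement, Var(ȳ) = (1 − f)·s²/n with f = n/N = 6233/30054 = 0.20739336.
Var(ȳ) = (1 − 0.20739336)·24100/6233 = 0.79260664·3.8665169 = 3.064627.
SE(ȳ) = √(3.064627) = 1.75.

1.75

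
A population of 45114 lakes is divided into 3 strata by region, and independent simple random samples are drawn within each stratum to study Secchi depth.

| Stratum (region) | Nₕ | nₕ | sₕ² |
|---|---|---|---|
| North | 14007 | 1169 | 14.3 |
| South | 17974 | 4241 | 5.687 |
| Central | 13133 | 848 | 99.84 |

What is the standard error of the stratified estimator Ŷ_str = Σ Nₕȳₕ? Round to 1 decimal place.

Var(Ŷ_str) = Σₕ Nₕ²(1 − fₕ)sₕ²/nₕ.
North: 14007²·(1 − 1169/14007)·14.3/1169 = 2.1997029 × 10^6.
South: 17974²·(1 − 4241/17974)·5.687/4241 = 330997.8.
Central: 13133²·(1 − 848/13133)·99.84/848 = 1.8995373 × 10^7.
Sum = 2.1526074 × 10^7.
SE = √(2.1526074 × 10^7) = 4639.6.

4639.6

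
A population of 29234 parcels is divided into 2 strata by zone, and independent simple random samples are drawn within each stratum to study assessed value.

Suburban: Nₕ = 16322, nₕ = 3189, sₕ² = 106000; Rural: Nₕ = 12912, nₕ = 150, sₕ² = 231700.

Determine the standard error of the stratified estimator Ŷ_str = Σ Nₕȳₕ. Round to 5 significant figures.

511530

Var(Ŷ_str) = Σₕ Nₕ²(1 − fₕ)sₕ²/nₕ.
Suburban: 16322²·(1 − 3189/16322)·106000/3189 = 7.1250623 × 10^9.
Rural: 12912²·(1 − 150/12912)·231700/150 = 2.5453472 × 10^11.
Sum = 2.6165978 × 10^11.
SE = √(2.6165978 × 10^11) = 511530.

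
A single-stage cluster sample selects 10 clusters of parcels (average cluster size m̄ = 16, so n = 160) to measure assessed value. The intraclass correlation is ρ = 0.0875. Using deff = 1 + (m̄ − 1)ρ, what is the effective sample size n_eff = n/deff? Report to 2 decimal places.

69.19

deff = 1 + (16 − 1)·0.0875 = 1 + 1.3125 = 2.3125.
n_eff = 160 / 2.3125 = 69.19.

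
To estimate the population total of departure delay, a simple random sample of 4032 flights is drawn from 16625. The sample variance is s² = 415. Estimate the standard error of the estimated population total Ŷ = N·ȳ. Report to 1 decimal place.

4642.0

Var(Ŷ) = N²·Var(ȳ) = N²·(1 − n/N)·s²/n.
f = 4032/16625 = 0.24252632; Var(ȳ) = 0.75747368·415/4032 = 0.077964181.
Var(Ŷ) = 16625² · 0.077964181 = 2.1548569 × 10^7.
SE(Ŷ) = √(2.1548569 × 10^7) = 4642.0.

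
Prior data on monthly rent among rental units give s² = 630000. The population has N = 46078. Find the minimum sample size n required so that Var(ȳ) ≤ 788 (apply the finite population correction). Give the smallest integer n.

Without fpc, n₀ = s²/D = 630000/788 = 799.4924.
With fpc, (1 − n/N)·s²/n ≤ D requires n ≥ n₀/(1 + n₀/N) = 799.4924/(1 + 799.4924/46078) = 785.8571.
Rounding up, n = 786.

786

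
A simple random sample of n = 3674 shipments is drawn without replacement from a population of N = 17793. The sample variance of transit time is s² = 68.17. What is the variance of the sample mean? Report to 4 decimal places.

Under SRS without replacement, Var(ȳ) = (1 − f)·s²/n with f = n/N = 3674/17793 = 0.20648570.
Var(ȳ) = (1 − 0.20648570)·68.17/3674 = 0.79351430·0.018554709 = 0.014723427.

0.0147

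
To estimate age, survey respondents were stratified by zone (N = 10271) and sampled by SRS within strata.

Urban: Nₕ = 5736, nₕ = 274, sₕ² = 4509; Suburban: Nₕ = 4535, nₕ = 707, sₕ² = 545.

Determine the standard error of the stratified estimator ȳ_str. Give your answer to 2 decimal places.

2.24

Var(ȳ_str) = Σₕ Wₕ²(1 − fₕ)sₕ²/nₕ with Wₕ = Nₕ/N, N = 10271.
Urban: Wₕ = 0.55846558; term = 0.55846558²·(1 − 0.04776848)·4509/274 = 4.8872556.
Suburban: Wₕ = 0.44153442; term = 0.44153442²·(1 − 0.15589857)·545/707 = 0.12685303.
Sum = 5.0141086.
SE = √(5.0141086) = 2.24.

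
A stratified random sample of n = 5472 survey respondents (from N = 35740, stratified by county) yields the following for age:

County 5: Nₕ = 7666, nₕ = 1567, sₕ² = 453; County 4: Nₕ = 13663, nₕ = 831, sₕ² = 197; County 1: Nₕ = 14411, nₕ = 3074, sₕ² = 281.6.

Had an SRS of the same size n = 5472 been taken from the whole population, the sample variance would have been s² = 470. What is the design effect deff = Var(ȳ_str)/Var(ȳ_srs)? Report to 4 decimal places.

0.7539

Var(ȳ_str) = Σ Wₕ²(1−fₕ)sₕ²/nₕ with Wₕ = Nₕ/35740:
  County 5: (7666/35740)²·(1−1567/7666)·453/1567 = 0.010581508
  County 4: (13663/35740)²·(1−831/13663)·197/831 = 0.032538425
  County 1: (14411/35740)²·(1−3074/14411)·281.6/3074 = 0.011716879
  → Var(ȳ_str) = 0.054836812.
Var(ȳ_srs) = (1 − 5472/35740)·470/5472 = 0.072741281.
deff = 0.054836812 / 0.072741281 = 0.7539.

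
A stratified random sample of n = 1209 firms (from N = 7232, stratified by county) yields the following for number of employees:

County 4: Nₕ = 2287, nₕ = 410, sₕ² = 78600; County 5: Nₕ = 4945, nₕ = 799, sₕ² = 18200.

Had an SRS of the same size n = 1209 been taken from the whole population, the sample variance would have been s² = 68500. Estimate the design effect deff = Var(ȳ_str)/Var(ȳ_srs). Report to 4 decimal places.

0.5227

Var(ȳ_str) = Σ Wₕ²(1−fₕ)sₕ²/nₕ with Wₕ = Nₕ/7232:
  County 4: (2287/7232)²·(1−410/2287)·78600/410 = 15.734476
  County 5: (4945/7232)²·(1−799/4945)·18200/799 = 8.9290112
  → Var(ȳ_str) = 24.663487.
Var(ȳ_srs) = (1 − 1209/7232)·68500/1209 = 47.186603.
deff = 24.663487 / 47.186603 = 0.5227.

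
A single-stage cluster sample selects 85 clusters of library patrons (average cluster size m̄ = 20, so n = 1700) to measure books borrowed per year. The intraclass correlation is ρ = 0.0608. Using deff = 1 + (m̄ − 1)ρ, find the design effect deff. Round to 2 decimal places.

deff = 1 + (20 − 1)·0.0608 = 1 + 1.1552 = 2.1552.

2.16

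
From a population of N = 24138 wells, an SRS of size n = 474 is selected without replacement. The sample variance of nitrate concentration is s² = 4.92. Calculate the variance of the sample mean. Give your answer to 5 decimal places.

Under SRS without replacement, Var(ȳ) = (1 − f)·s²/n with f = n/N = 474/24138 = 0.01963709.
Var(ȳ) = (1 − 0.01963709)·4.92/474 = 0.98036291·0.010379747 = 0.010175919.

0.01018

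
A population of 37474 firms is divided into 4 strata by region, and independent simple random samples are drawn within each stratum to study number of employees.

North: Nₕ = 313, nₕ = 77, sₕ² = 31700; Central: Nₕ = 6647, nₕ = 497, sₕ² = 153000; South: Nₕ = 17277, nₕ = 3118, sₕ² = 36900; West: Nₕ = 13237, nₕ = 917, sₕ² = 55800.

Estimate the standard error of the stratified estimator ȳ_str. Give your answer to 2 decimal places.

Var(ȳ_str) = Σₕ Wₕ²(1 − fₕ)sₕ²/nₕ with Wₕ = Nₕ/N, N = 37474.
North: Wₕ = 0.00835246; term = 0.00835246²·(1 − 0.24600639)·31700/77 = 0.021655328.
Central: Wₕ = 0.17737631; term = 0.17737631²·(1 − 0.07477057)·153000/497 = 8.9613973.
South: Wₕ = 0.46103965; term = 0.46103965²·(1 − 0.18047115)·36900/3118 = 2.0615367.
West: Wₕ = 0.35323157; term = 0.35323157²·(1 − 0.06927552)·55800/917 = 7.0665109.
Sum = 18.1111.
SE = √(18.1111) = 4.26.

4.26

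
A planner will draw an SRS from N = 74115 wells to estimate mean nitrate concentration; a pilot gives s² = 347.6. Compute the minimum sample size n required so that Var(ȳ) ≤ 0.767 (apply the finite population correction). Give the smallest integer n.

Without fpc, n₀ = s²/D = 347.6/0.767 = 453.1943.
With fpc, (1 − n/N)·s²/n ≤ D requires n ≥ n₀/(1 + n₀/N) = 453.1943/(1 + 453.1943/74115) = 450.4400.
Rounding up, n = 451.

451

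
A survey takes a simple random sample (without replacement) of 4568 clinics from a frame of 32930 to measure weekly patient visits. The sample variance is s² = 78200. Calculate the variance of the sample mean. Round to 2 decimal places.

14.74

Under SRS without replacement, Var(ȳ) = (1 − f)·s²/n with f = n/N = 4568/32930 = 0.13871849.
Var(ȳ) = (1 − 0.13871849)·78200/4568 = 0.86128151·17.119089 = 14.744355.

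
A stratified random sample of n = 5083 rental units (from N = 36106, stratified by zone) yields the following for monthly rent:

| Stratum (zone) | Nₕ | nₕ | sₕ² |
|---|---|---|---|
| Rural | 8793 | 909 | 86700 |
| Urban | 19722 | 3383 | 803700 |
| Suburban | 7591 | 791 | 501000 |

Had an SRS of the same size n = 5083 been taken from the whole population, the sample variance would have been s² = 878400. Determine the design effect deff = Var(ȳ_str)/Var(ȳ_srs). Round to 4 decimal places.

Var(ȳ_str) = Σ Wₕ²(1−fₕ)sₕ²/nₕ with Wₕ = Nₕ/36106:
  Rural: (8793/36106)²·(1−909/8793)·86700/909 = 5.0720105
  Urban: (19722/36106)²·(1−3383/19722)·803700/3383 = 58.72319
  Suburban: (7591/36106)²·(1−791/7591)·501000/791 = 25.07901
  → Var(ȳ_str) = 88.874211.
Var(ȳ_srs) = (1 − 5083/36106)·878400/5083 = 148.48297.
deff = 88.874211 / 148.48297 = 0.5985.

0.5985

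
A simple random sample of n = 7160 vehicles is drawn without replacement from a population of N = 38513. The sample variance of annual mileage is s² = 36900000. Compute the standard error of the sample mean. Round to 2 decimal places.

64.77

Under SRS without replacement, Var(ȳ) = (1 − f)·s²/n with f = n/N = 7160/38513 = 0.18591125.
Var(ȳ) = (1 − 0.18591125)·36900000/7160 = 0.81408875·5153.6313 = 4195.5132.
SE(ȳ) = √(4195.5132) = 64.77.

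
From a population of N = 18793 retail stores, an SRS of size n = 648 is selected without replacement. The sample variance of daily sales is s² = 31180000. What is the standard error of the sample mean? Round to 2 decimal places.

215.54

Under SRS without replacement, Var(ȳ) = (1 − f)·s²/n with f = n/N = 648/18793 = 0.03448092.
Var(ȳ) = (1 − 0.03448092)·31180000/648 = 0.96551908·48117.284 = 46458.156.
SE(ȳ) = √(46458.156) = 215.54.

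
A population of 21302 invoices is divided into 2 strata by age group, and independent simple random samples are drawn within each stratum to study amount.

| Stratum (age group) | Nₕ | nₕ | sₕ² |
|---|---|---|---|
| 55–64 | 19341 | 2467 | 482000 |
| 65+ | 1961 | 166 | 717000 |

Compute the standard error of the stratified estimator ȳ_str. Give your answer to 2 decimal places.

Var(ȳ_str) = Σₕ Wₕ²(1 − fₕ)sₕ²/nₕ with Wₕ = Nₕ/N, N = 21302.
55–64: Wₕ = 0.90794292; term = 0.90794292²·(1 − 0.12755287)·482000/2467 = 140.51869.
65+: Wₕ = 0.09205708; term = 0.09205708²·(1 − 0.08465069)·717000/166 = 33.505211.
Sum = 174.0239.
SE = √(174.0239) = 13.19.

13.19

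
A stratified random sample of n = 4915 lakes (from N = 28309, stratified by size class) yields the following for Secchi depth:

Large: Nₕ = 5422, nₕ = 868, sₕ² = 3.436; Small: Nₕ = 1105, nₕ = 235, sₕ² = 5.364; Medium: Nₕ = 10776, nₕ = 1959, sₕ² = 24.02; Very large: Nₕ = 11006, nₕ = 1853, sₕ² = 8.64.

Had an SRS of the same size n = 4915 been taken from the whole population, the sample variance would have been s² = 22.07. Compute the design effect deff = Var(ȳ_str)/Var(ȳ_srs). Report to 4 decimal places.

0.5899

Var(ȳ_str) = Σ Wₕ²(1−fₕ)sₕ²/nₕ with Wₕ = Nₕ/28309:
  Large: (5422/28309)²·(1−868/5422)·3.436/868 = 1.2196548 × 10^-4
  Small: (1105/28309)²·(1−235/1105)·5.364/235 = 2.7381257 × 10^-5
  Medium: (10776/28309)²·(1−1959/10776)·24.02/1959 = 0.001453677
  Very large: (11006/28309)²·(1−1853/11006)·8.64/1853 = 5.8611419 × 10^-4
  → Var(ȳ_str) = 0.0021891379.
Var(ȳ_srs) = (1 − 4915/28309)·22.07/4915 = 0.003710725.
deff = 0.0021891379 / 0.003710725 = 0.5899.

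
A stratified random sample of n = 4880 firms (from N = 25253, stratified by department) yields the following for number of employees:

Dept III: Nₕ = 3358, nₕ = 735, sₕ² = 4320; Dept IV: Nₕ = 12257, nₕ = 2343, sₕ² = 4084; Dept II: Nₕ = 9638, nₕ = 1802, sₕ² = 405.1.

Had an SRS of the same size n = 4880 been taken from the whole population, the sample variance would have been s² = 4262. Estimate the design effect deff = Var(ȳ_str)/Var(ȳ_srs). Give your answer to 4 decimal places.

0.6244

Var(ȳ_str) = Σ Wₕ²(1−fₕ)sₕ²/nₕ with Wₕ = Nₕ/25253:
  Dept III: (3358/25253)²·(1−735/3358)·4320/735 = 0.081180072
  Dept IV: (12257/25253)²·(1−2343/12257)·4084/2343 = 0.33213955
  Dept II: (9638/25253)²·(1−1802/9638)·405.1/1802 = 0.026623359
  → Var(ȳ_str) = 0.43994298.
Var(ȳ_srs) = (1 − 4880/25253)·4262/4880 = 0.70458863.
deff = 0.43994298 / 0.70458863 = 0.6244.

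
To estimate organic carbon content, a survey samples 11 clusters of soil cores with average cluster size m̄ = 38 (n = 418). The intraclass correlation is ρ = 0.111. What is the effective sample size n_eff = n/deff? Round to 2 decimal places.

81.85

deff = 1 + (38 − 1)·0.111 = 1 + 4.107 = 5.107.
n_eff = 418 / 5.107 = 81.85.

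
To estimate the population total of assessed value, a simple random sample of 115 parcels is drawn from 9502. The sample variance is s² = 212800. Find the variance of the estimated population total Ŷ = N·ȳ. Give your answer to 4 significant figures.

Var(Ŷ) = N²·Var(ȳ) = N²·(1 − n/N)·s²/n.
f = 115/9502 = 0.01210272; Var(ȳ) = 0.98789728·212800/115 = 1828.0395.
Var(Ŷ) = 9502² · 1828.0395 = 1.6505004 × 10^11.

1.651 × 10^11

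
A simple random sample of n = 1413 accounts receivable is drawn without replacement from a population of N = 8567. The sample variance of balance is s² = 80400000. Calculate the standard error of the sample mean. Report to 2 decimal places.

217.98

Under SRS without replacement, Var(ȳ) = (1 − f)·s²/n with f = n/N = 1413/8567 = 0.16493522.
Var(ȳ) = (1 − 0.16493522)·80400000/1413 = 0.83506478·56900.212 = 47515.363.
SE(ȳ) = √(47515.363) = 217.98.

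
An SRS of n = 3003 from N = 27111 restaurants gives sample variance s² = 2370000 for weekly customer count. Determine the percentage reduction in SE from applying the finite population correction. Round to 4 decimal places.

5.7008

f = n/N = 3003/27111 = 0.11076685.
SE_no-fpc = √(s²/n) = 28.092896; SE_fpc = √((1−f)s²/n) = 26.491365.
Ratio = √(1−f) = 0.94299160. Reduction = 100·(1 − 0.94299160) = 5.7008%.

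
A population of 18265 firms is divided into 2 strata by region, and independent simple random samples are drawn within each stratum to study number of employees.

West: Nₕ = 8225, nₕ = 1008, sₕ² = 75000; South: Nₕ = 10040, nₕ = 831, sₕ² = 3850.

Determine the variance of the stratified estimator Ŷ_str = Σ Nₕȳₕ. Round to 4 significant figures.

Var(Ŷ_str) = Σₕ Nₕ²(1 − fₕ)sₕ²/nₕ.
West: 8225²·(1 − 1008/8225)·75000/1008 = 4.4166536 × 10^9.
South: 10040²·(1 − 831/10040)·3850/831 = 4.2835702 × 10^8.
Sum = 4.8450106 × 10^9.

4.845 × 10^9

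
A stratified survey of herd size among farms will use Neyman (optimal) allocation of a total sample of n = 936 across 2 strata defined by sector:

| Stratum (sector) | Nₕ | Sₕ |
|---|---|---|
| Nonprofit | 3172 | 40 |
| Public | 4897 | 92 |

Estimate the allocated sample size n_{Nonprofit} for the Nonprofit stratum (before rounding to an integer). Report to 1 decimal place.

Neyman allocation: nₕ = n·NₕSₕ / Σⱼ NⱼSⱼ.
Σ NⱼSⱼ = 3172·40 + 4897·92 = 577404.
n_{Nonprofit} = 936·3172·40 / 577404 = 205.7.

205.7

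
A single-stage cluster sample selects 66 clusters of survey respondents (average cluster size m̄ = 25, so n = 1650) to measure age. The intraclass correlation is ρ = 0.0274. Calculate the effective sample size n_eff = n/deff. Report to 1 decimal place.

995.4

deff = 1 + (25 − 1)·0.0274 = 1 + 0.6576 = 1.6576.
n_eff = 1650 / 1.6576 = 995.4.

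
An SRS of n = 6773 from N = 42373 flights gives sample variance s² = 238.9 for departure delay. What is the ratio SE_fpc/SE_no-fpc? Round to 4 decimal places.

f = n/N = 6773/42373 = 0.15984235.
SE_no-fpc = √(s²/n) = 0.18780949; SE_fpc = √((1−f)s²/n) = 0.17214639.
Ratio = √(1−f) = 0.91660114.

0.9166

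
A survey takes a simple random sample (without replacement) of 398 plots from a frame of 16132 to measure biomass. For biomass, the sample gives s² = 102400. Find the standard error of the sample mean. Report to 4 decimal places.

Under SRS without replacement, Var(ȳ) = (1 − f)·s²/n with f = n/N = 398/16132 = 0.02467146.
Var(ȳ) = (1 − 0.02467146)·102400/398 = 0.97532854·257.28643 = 250.9388.
SE(ȳ) = √(250.9388) = 15.8410.

15.8410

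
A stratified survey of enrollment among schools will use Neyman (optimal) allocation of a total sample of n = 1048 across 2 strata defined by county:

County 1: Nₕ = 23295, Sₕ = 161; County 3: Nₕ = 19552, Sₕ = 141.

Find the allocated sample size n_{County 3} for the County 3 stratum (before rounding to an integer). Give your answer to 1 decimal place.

Neyman allocation: nₕ = n·NₕSₕ / Σⱼ NⱼSⱼ.
Σ NⱼSⱼ = 23295·161 + 19552·141 = 6.507327 × 10^6.
n_{County 3} = 1048·19552·141 / (6.507327 × 10^6) = 444.0.

444.0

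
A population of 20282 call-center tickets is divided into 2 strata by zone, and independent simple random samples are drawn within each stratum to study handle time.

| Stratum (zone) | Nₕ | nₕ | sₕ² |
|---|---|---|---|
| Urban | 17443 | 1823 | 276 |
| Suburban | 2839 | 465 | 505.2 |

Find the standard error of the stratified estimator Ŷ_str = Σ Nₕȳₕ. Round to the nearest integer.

Var(Ŷ_str) = Σₕ Nₕ²(1 − fₕ)sₕ²/nₕ.
Urban: 17443²·(1 − 1823/17443)·276/1823 = 4.1250064 × 10^7.
Suburban: 2839²·(1 − 465/2839)·505.2/465 = 7.3224514 × 10^6.
Sum = 4.8572515 × 10^7.
SE = √(4.8572515 × 10^7) = 6969.

6969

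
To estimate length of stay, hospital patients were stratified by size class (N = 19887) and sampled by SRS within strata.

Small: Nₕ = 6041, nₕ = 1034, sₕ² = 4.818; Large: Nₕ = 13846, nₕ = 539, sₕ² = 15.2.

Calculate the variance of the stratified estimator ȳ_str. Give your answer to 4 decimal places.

0.0135

Var(ȳ_str) = Σₕ Wₕ²(1 − fₕ)sₕ²/nₕ with Wₕ = Nₕ/N, N = 19887.
Small: Wₕ = 0.30376628; term = 0.30376628²·(1 − 0.17116371)·4.818/1034 = 3.5636426 × 10^-4.
Large: Wₕ = 0.69623372; term = 0.69623372²·(1 − 0.03892821)·15.2/539 = 0.013137743.
Sum = 0.013494107.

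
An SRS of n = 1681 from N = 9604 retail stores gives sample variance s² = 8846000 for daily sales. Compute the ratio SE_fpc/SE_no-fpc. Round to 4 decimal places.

0.9083

f = n/N = 1681/9604 = 0.17503124.
SE_no-fpc = √(s²/n) = 72.542014; SE_fpc = √((1−f)s²/n) = 65.888309.
Ratio = √(1−f) = 0.90827791.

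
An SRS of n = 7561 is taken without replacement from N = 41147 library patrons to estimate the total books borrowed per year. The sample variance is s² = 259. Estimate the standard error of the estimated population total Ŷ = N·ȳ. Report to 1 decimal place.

Var(Ŷ) = N²·Var(ȳ) = N²·(1 − n/N)·s²/n.
f = 7561/41147 = 0.18375580; Var(ȳ) = 0.81624420·259/7561 = 0.027960223.
Var(Ŷ) = 41147² · 0.027960223 = 4.7338772 × 10^7.
SE(Ŷ) = √(4.7338772 × 10^7) = 6880.3.

6880.3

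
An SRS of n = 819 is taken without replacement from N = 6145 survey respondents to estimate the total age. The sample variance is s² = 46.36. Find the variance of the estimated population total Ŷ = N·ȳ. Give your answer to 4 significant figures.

Var(Ŷ) = N²·Var(ȳ) = N²·(1 − n/N)·s²/n.
f = 819/6145 = 0.13327909; Var(ȳ) = 0.86672091·46.36/819 = 0.049061272.
Var(Ŷ) = 6145² · 0.049061272 = 1.8526039 × 10^6.

1.853 × 10^6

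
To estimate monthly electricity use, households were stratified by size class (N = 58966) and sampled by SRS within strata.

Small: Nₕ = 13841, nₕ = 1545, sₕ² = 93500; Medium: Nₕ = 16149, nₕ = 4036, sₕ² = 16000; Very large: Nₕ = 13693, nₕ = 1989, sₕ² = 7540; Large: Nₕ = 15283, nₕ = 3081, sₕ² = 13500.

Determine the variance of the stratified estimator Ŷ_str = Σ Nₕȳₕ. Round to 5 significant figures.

Var(Ŷ_str) = Σₕ Nₕ²(1 − fₕ)sₕ²/nₕ.
Small: 13841²·(1 − 1545/13841)·93500/1545 = 1.029946 × 10^10.
Medium: 16149²·(1 − 4036/16149)·16000/4036 = 7.754721 × 10^8.
Very large: 13693²·(1 − 1989/13693)·7540/1989 = 6.0753246 × 10^8.
Large: 15283²·(1 − 3081/15283)·13500/3081 = 8.1711222 × 10^8.
Sum = 1.2499577 × 10^10.

1.2500 × 10^10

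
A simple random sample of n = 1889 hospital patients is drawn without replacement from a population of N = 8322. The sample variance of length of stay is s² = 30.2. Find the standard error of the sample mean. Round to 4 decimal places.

0.1112

Under SRS without replacement, Var(ȳ) = (1 − f)·s²/n with f = n/N = 1889/8322 = 0.22698870.
Var(ȳ) = (1 − 0.22698870)·30.2/1889 = 0.77301130·0.015987295 = 0.01235836.
SE(ȳ) = √(0.01235836) = 0.1112.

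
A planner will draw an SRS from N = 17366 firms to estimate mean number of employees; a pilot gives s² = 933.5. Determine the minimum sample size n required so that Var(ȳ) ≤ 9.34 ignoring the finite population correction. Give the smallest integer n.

100

Without fpc, n₀ = s²/D = 933.5/9.34 = 99.9465.
Rounding up, n = 100.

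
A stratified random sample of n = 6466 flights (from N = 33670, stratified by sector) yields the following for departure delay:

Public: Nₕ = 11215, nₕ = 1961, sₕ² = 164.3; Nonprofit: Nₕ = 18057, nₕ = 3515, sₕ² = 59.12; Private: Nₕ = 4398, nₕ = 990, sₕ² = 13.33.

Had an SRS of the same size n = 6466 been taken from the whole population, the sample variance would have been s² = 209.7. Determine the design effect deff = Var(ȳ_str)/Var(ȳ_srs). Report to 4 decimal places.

0.4482

Var(ȳ_str) = Σ Wₕ²(1−fₕ)sₕ²/nₕ with Wₕ = Nₕ/33670:
  Public: (11215/33670)²·(1−1961/11215)·164.3/1961 = 0.0076701262
  Nonprofit: (18057/33670)²·(1−3515/18057)·59.12/3515 = 0.0038957637
  Private: (4398/33670)²·(1−990/4398)·13.33/990 = 1.7801784 × 10^-4
  → Var(ȳ_str) = 0.011743908.
Var(ȳ_srs) = (1 − 6466/33670)·209.7/6466 = 0.026203082.
deff = 0.011743908 / 0.026203082 = 0.4482.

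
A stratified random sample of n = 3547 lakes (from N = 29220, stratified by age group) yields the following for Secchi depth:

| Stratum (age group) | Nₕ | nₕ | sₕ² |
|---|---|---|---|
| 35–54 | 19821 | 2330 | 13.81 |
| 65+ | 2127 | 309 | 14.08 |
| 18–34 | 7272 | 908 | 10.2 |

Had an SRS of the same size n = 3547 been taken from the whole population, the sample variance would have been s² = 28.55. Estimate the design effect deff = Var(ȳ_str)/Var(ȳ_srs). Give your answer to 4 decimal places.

Var(ȳ_str) = Σ Wₕ²(1−fₕ)sₕ²/nₕ with Wₕ = Nₕ/29220:
  35–54: (19821/29220)²·(1−2330/19821)·13.81/2330 = 0.0024066755
  65+: (2127/29220)²·(1−309/2127)·14.08/309 = 2.0636931 × 10^-4
  18–34: (7272/29220)²·(1−908/7272)·10.2/908 = 6.0888874 × 10^-4
  → Var(ȳ_str) = 0.0032219336.
Var(ȳ_srs) = (1 − 3547/29220)·28.55/3547 = 0.007071985.
deff = 0.0032219336 / 0.007071985 = 0.4556.

0.4556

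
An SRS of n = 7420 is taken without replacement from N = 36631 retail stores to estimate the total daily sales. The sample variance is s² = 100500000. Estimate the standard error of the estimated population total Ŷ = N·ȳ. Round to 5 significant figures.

Var(Ŷ) = N²·Var(ȳ) = N²·(1 − n/N)·s²/n.
f = 7420/36631 = 0.20256067; Var(ȳ) = 0.79743933·100500000/7420 = 10800.897.
Var(Ŷ) = 36631² · 10800.897 = 1.4492969 × 10^13.
SE(Ŷ) = √(1.4492969 × 10^13) = 3.8070 × 10^6.

3.8070 × 10^6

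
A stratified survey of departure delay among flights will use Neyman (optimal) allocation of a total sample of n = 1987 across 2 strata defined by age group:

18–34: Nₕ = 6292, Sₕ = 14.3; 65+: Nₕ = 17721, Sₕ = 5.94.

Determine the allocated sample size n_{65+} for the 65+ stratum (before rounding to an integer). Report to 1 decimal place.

1071.3

Neyman allocation: nₕ = n·NₕSₕ / Σⱼ NⱼSⱼ.
Σ NⱼSⱼ = 6292·14.3 + 17721·5.94 = 195238.34.
n_{65+} = 1987·17721·5.94 / 195238.34 = 1071.3.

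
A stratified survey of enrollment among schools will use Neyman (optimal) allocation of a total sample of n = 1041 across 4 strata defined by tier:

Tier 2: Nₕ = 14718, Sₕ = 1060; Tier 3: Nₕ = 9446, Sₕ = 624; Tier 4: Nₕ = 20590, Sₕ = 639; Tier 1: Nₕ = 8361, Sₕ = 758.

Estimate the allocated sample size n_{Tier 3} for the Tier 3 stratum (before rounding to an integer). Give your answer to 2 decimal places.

149.69

Neyman allocation: nₕ = n·NₕSₕ / Σⱼ NⱼSⱼ.
Σ NⱼSⱼ = 14718·1060 + 9446·624 + 20590·639 + 8361·758 = 4.0990032 × 10^7.
n_{Tier 3} = 1041·9446·624 / (4.0990032 × 10^7) = 149.69.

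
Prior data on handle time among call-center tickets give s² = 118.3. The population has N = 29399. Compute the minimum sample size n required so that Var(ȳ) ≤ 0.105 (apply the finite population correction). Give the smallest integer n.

1086

Without fpc, n₀ = s²/D = 118.3/0.105 = 1126.6667.
With fpc, (1 − n/N)·s²/n ≤ D requires n ≥ n₀/(1 + n₀/N) = 1126.6667/(1 + 1126.6667/29399) = 1085.0827.
Rounding up, n = 1086.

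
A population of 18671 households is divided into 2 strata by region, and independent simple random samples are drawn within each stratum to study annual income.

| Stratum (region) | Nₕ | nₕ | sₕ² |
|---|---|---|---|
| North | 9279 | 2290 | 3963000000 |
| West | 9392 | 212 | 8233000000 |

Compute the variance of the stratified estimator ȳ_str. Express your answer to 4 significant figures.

9.927 × 10^6

Var(ȳ_str) = Σₕ Wₕ²(1 − fₕ)sₕ²/nₕ with Wₕ = Nₕ/N, N = 18671.
North: Wₕ = 0.49697392; term = 0.49697392²·(1 − 0.24679384)·3963000000/2290 = 321936.08.
West: Wₕ = 0.50302608; term = 0.50302608²·(1 − 0.02257240)·8233000000/212 = 9.6047897 × 10^6.
Sum = 9.9267258 × 10^6.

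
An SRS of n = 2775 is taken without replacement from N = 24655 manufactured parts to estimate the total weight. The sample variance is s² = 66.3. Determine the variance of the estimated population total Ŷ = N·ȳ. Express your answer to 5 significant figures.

Var(Ŷ) = N²·Var(ȳ) = N²·(1 − n/N)·s²/n.
f = 2775/24655 = 0.11255323; Var(ȳ) = 0.88744677·66.3/2775 = 0.021202782.
Var(Ŷ) = 24655² · 0.021202782 = 1.2888514 × 10^7.

1.2889 × 10^7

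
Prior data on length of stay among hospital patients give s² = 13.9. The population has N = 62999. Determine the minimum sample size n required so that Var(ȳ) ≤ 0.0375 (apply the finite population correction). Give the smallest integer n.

369

Without fpc, n₀ = s²/D = 13.9/0.0375 = 370.6667.
With fpc, (1 − n/N)·s²/n ≤ D requires n ≥ n₀/(1 + n₀/N) = 370.6667/(1 + 370.6667/62999) = 368.4986.
Rounding up, n = 369.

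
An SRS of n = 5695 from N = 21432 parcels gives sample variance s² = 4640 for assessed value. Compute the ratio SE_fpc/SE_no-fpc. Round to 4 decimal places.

0.8569

f = n/N = 5695/21432 = 0.26572415.
SE_no-fpc = √(s²/n) = 0.90263491; SE_fpc = √((1−f)s²/n) = 0.77346693.
Ratio = √(1−f) = 0.85689897.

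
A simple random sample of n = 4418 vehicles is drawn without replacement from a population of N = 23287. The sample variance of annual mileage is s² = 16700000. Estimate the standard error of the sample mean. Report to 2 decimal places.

Under SRS without replacement, Var(ȳ) = (1 − f)·s²/n with f = n/N = 4418/23287 = 0.18971959.
Var(ȳ) = (1 − 0.18971959)·16700000/4418 = 0.81028041·3779.9909 = 3062.8526.
SE(ȳ) = √(3062.8526) = 55.34.

55.34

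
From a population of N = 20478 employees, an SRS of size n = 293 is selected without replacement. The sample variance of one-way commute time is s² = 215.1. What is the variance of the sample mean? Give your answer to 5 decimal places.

0.72363

Under SRS without replacement, Var(ȳ) = (1 − f)·s²/n with f = n/N = 293/20478 = 0.01430804.
Var(ȳ) = (1 − 0.01430804)·215.1/293 = 0.98569196·0.73412969 = 0.72362574.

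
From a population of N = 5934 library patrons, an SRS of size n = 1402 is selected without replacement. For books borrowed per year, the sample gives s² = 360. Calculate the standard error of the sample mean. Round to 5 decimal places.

Under SRS without replacement, Var(ȳ) = (1 − f)·s²/n with f = n/N = 1402/5934 = 0.23626559.
Var(ȳ) = (1 − 0.23626559)·360/1402 = 0.76373441·0.25677603 = 0.19610869.
SE(ȳ) = √(0.19610869) = 0.44284.

0.44284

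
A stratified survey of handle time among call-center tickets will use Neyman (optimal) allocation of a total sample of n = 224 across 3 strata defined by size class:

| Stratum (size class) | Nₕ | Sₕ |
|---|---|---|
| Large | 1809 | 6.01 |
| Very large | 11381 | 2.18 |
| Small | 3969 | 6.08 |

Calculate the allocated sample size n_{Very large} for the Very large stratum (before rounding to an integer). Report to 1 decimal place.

92.9

Neyman allocation: nₕ = n·NₕSₕ / Σⱼ NⱼSⱼ.
Σ NⱼSⱼ = 1809·6.01 + 11381·2.18 + 3969·6.08 = 59814.19.
n_{Very large} = 224·11381·2.18 / 59814.19 = 92.9.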